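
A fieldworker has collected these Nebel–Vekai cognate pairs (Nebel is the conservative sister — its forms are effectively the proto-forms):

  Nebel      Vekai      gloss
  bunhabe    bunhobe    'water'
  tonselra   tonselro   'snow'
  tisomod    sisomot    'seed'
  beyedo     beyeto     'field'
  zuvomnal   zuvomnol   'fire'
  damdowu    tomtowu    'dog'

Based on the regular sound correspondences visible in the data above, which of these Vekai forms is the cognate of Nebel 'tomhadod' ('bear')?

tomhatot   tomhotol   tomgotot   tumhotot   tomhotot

tomhotot

zuvomnal ~ zuvomnol — Nebel a corresponds to Vekai o after a consonant, before a consonant other than r, m, n, p, b, f, v.
beyedo ~ beyeto — Nebel d corresponds to Vekai t between vowels (before a back vowel).
tisomod ~ sisomot — Nebel d corresponds to Vekai t word-finally.
Applying these to Nebel 'tomhadod':
  tomhadod → tomhodod   (a→o after a consonant, before a consonant other than r, m, n, p, b, f, v)
  tomhodod → tomhotod   (d→t between vowels (before a back vowel))
  tomhotod → tomhotot   (d→t word-finally)
So the Vekai cognate is 'tomhotot'.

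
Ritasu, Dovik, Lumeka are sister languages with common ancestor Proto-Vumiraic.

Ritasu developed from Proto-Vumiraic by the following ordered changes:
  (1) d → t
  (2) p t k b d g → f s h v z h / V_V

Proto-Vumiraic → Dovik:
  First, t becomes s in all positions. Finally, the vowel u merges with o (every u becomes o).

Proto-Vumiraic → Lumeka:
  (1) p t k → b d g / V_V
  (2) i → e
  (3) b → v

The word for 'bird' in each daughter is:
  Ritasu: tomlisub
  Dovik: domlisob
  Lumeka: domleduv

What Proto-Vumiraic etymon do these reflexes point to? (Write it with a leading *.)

Position 7: Ritasu has u, Dovik has o, Lumeka has u. Ritasu preserves u here (none of its changes turn any other segment into u), so the proto-segment is *u.
Position 1: Ritasu has t, Dovik has d, Lumeka has d. Dovik preserves d here (none of its changes turn any other segment into d), so the proto-segment is *d.
This points to *domlitub. Verify forward in each daughter:
Ritasu: start from *domlitub.
  rule 1 (unconditioned shift): domlitub → tomlitub
  rule 2 (intervocalic lenition): tomlitub → tomlisub
  ⇒ Ritasu tomlisub
Dovik: start from *domlitub.
  rule 1 (unconditioned shift): domlitub → domlisub
  rule 2 (vowel merger): domlisub → domlisob
  ⇒ Dovik domlisob
Lumeka: *domlitub
  domlitub → domlidub   [intervocalic voicing]
  domlidub → domledub   [vowel merger]
  domledub → domleduv   [unconditioned shift]
  giving Lumeka domleduv.
Only *domlitub yields all of Ritasu tomlisub, Dovik domlisob, Lumeka domleduv.

*domlitub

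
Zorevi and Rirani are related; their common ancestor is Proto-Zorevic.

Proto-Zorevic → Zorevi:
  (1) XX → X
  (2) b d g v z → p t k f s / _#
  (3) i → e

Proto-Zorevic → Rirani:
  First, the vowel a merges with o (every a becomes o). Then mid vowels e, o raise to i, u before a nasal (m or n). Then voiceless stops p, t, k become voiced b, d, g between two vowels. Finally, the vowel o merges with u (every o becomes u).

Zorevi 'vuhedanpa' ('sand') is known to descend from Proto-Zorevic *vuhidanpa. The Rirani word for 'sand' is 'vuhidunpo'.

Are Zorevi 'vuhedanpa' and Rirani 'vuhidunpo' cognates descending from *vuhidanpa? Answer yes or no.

Derive the expected Rirani reflex of *vuhidanpa:
Rirani: *vuhidanpa > vuhidonpo > vuhidunpo > vuhidunpu  (by vowel merger, pre-nasal raising, vowel merger)
The regular Rirani reflex would be 'vuhidunpu', but the attested form is 'vuhidunpo'. The correspondence is irregular, so they are not cognates (the Rirani form has a different source).

no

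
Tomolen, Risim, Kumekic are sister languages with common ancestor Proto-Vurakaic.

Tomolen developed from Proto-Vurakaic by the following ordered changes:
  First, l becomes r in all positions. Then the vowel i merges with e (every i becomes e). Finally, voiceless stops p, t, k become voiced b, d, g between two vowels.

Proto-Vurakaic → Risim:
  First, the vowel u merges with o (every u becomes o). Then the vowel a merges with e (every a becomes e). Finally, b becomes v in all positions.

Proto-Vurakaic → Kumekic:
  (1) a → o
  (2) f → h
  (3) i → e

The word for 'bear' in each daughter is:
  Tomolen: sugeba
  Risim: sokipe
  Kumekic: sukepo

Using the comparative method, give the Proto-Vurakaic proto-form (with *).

Position 2: Tomolen has u, Risim has o, Kumekic has u. Tomolen preserves u here (none of its changes turn any other segment into u), so the proto-segment is *u.
Position 6: Tomolen has a, Risim has e, Kumekic has o. Tomolen preserves a here (none of its changes turn any other segment into a), so the proto-segment is *a.
This points to *sukipa. Verify forward in each daughter:
Tomolen: *sukipa
  sukipa (rule 1 does not apply)
  sukipa → sukepa   [vowel merger]
  sukepa → sugeba   [intervocalic voicing]
  giving Tomolen sugeba.
Risim: *sukipa
  sukipa → sokipa   [vowel merger]
  sokipa → sokipe   [vowel merger]
  sokipe (rule 3 does not apply)
  giving Risim sokipe.
Kumekic: *sukipa
  sukipa → sukipo   [vowel merger]
  sukipo (rule 2 does not apply)
  sukipo → sukepo   [vowel merger]
  giving Kumekic sukepo.
*sukipa is the unique common source.

*sukipa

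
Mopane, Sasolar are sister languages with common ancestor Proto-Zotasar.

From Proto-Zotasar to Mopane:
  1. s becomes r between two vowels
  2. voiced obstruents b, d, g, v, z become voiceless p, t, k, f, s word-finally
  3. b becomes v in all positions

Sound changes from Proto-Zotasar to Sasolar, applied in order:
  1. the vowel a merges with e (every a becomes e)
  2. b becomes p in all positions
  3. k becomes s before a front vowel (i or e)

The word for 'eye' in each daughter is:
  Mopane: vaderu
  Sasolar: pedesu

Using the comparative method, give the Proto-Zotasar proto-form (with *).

Position 1: Mopane has v, Sasolar has p. Taking the neighbouring segments as reconstructed: Mopane v could go back to *b or *v; Sasolar p could go back to *p or *b — the one source consistent with every daughter is *b.
Position 5: Mopane has r, Sasolar has s. Taking the neighbouring segments as reconstructed: Mopane r could go back to *s or *r; Sasolar s can only go back to *s — the one source consistent with every daughter is *s.
Verify the candidate proto-form against each daughter:
Mopane: *badesu
  badesu → baderu   [rhotacism]
  baderu (rule 2 does not apply)
  baderu → vaderu   [unconditioned shift]
  giving Mopane vaderu.
Sasolar: *badesu
  badesu → bedesu   [vowel merger]
  bedesu → pedesu   [unconditioned shift]
  pedesu (rule 3 does not apply)
  giving Sasolar pedesu.
Only *badesu yields all of Mopane vaderu, Sasolar pedesu.

*badesu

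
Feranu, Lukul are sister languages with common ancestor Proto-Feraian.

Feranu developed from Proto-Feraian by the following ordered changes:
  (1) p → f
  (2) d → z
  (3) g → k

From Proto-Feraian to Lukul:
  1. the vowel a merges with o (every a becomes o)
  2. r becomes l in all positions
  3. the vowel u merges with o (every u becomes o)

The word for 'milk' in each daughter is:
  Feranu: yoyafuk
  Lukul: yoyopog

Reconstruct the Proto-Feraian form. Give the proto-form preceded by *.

Position 4: Feranu has a, Lukul has o. Feranu preserves a here (none of its changes turn any other segment into a), so the proto-segment is *a.
Position 7: Feranu has k, Lukul has g. Lukul preserves g here (none of its changes turn any other segment into g), so the proto-segment is *g.
Continuing position by position gives *yoyapug; check it forward:
Feranu: *yoyapug > yoyafug > yoyafuk  (by unconditioned shift, unconditioned shift)
Lukul: *yoyapug > yoyopug > yoyopog  (by vowel merger, vowel merger)
No other proto-form is consistent with every reflex, so the reconstruction is *yoyapug.

*yoyapug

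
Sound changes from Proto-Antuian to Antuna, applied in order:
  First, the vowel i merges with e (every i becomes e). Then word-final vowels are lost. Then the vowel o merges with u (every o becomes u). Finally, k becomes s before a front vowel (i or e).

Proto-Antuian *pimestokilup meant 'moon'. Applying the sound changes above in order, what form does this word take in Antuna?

pemestuselup

Antuna: start from *pimestokilup.
  rule 1 (vowel merger): pimestokilup → pemestokelup
  rule 2: no change — pemestokelup
  rule 3 (vowel merger): pemestokelup → pemestukelup
  rule 4 (palatalisation): pemestukelup → pemestuselup
  ⇒ Antuna pemestuselup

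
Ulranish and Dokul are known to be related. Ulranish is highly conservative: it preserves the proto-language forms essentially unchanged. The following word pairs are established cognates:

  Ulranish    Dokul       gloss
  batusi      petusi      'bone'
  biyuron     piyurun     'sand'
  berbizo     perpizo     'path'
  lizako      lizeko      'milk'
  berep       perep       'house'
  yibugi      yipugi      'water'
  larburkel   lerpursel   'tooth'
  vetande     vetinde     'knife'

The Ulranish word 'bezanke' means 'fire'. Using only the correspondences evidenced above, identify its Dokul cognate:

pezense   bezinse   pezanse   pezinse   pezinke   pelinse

pezinse

berbizo ~ perpizo, berep ~ perep — Ulranish b corresponds to Dokul p word-initially before a front vowel.
vetande ~ vetinde — Ulranish a corresponds to Dokul i after a consonant, before a nasal.
larburkel ~ lerpursel — Ulranish k corresponds to Dokul s after a consonant, before a front vowel.
Applying these to Ulranish 'bezanke':
  bezanke → pezanke   (b→p word-initially before a front vowel)
  pezanke → pezinke   (a→i after a consonant, before a nasal)
  pezinke → pezinse   (k→s after a consonant, before a front vowel)
So the Dokul cognate is 'pezinse'.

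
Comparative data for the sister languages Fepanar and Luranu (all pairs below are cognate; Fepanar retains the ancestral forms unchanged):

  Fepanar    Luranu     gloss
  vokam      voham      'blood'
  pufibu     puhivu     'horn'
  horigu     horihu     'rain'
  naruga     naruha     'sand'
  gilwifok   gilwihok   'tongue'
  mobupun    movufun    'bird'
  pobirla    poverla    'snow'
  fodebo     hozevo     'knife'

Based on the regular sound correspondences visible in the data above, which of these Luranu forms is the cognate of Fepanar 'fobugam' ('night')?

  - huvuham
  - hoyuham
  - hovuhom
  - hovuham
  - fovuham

hovuham

fodebo ~ hozevo — Fepanar f corresponds to Luranu h word-initially before a back vowel.
pufibu ~ puhivu, mobupun ~ movufun — Fepanar b corresponds to Luranu v between vowels (before a back vowel).
naruga ~ naruha — Fepanar g corresponds to Luranu h between vowels (before a back vowel).
Applying these to Fepanar 'fobugam':
  fobugam → hobugam   (f→h word-initially before a back vowel)
  hobugam → hovugam   (b→v between vowels (before a back vowel))
  hovugam → hovuham   (g→h between vowels (before a back vowel))
So the Luranu cognate is 'hovuham'.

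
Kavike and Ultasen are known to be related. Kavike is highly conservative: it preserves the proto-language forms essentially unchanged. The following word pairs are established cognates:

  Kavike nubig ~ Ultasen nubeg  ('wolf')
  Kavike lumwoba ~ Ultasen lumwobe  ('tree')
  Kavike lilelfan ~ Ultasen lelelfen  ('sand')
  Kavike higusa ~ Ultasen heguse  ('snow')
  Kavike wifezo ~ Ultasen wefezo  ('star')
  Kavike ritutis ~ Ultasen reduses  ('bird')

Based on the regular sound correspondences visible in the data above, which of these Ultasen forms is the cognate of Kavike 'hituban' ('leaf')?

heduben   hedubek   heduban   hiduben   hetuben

nubig ~ nubeg, lilelfan ~ lelelfen — Kavike i corresponds to Ultasen e after a consonant, before a consonant other than r, m, n, p, b, f, v.
ritutis ~ reduses — Kavike t corresponds to Ultasen d between vowels (before a back vowel).
lilelfan ~ lelelfen — Kavike a corresponds to Ultasen e after a consonant, before a nasal.
Applying these to Kavike 'hituban':
  hituban → hetuban   (i→e after a consonant, before a consonant other than r, m, n, p, b, f, v)
  hetuban → heduban   (t→d between vowels (before a back vowel))
  heduban → heduben   (a→e after a consonant, before a nasal)
So the Ultasen cognate is 'heduben'.

heduben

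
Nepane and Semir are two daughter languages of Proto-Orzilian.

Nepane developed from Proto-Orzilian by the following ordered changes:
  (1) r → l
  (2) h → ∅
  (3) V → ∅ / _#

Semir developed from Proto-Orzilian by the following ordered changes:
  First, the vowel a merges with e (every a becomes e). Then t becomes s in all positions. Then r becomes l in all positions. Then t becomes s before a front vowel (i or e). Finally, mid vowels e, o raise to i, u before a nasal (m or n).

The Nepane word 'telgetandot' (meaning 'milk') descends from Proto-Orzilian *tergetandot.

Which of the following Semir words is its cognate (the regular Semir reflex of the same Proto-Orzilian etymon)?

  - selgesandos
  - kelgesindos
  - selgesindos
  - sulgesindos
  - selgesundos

selgesindos

Semir: start from *tergetandot.
  rule 1 (vowel merger): tergetandot → tergetendot
  rule 2 (unconditioned shift): tergetendot → sergesendos
  rule 3 (unconditioned shift): sergesendos → selgesendos
  rule 4: no change — selgesendos
  rule 5 (pre-nasal raising): selgesendos → selgesindos
  ⇒ Semir selgesindos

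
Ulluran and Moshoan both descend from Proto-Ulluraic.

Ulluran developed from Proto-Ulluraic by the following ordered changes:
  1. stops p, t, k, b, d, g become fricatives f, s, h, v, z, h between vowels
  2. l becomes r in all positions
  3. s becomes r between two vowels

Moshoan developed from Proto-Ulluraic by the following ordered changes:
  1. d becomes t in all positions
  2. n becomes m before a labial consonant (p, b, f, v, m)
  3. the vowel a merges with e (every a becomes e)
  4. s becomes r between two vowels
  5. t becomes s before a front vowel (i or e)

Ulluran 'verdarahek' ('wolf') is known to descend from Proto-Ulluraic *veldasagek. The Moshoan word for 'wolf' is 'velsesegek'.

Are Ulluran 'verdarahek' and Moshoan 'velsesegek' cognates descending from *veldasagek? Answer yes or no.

no

Derive the expected Moshoan reflex of *veldasagek:
Moshoan: *veldasagek > veltasagek > veltesegek > velteregek > velseregek  (by unconditioned shift, vowel merger, rhotacism, palatalisation)
The regular Moshoan reflex would be 'velseregek', but the attested form is 'velsesegek'. The correspondence is irregular, so they are not cognates (the Moshoan form has a different source).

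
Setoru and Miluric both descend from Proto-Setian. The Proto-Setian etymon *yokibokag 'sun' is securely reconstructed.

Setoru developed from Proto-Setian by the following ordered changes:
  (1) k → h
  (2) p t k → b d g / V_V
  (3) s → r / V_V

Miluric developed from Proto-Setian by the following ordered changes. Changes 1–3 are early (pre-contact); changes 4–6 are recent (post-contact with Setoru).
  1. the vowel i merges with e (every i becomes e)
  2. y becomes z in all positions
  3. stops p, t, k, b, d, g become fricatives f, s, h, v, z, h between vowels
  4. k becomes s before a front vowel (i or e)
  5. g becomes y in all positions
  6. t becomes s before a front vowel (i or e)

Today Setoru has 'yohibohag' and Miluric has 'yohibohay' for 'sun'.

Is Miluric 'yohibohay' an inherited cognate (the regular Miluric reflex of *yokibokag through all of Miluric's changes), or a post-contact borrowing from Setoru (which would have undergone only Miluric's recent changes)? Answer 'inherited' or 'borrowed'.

If inherited, *yokibokag would pass through all of Miluric's changes:
Miluric: start from *yokibokag.
  rule 1 (vowel merger): yokibokag → yokebokag
  rule 2 (unconditioned shift): yokebokag → zokebokag
  rule 3 (intervocalic lenition): zokebokag → zohevohag
  rule 4: no change — zohevohag
  rule 5 (unconditioned shift): zohevohag → zohevohay
  rule 6: no change — zohevohay
  ⇒ Miluric zohevohay
If borrowed from Setoru 'yohibohag' after the early changes, it would undergo only the recent ones:
  rule 4 (palatalisation): no change (yohibohag)
  rule 5 (unconditioned shift): yohibohag → yohibohay
  rule 6 (palatalisation): no change (yohibohay)
  ⇒ as a loan: yohibohay
Miluric 'yohibohay' matches the loan outcome 'yohibohay', not the inherited 'zohevohay' — it skipped the early Miluric changes, so it was borrowed from Setoru.

borrowed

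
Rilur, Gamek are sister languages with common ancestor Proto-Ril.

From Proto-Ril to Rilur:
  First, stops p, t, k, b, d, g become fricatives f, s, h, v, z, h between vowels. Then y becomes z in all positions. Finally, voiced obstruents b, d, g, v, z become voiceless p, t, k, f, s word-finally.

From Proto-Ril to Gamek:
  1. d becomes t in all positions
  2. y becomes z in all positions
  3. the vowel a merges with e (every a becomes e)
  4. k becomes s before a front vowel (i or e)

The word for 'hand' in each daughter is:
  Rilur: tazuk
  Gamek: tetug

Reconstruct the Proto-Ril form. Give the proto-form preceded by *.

Position 2: Rilur has a, Gamek has e. Rilur preserves a here (none of its changes turn any other segment into a), so the proto-segment is *a.
Position 5: Rilur has k, Gamek has g. Gamek preserves g here (none of its changes turn any other segment into g), so the proto-segment is *g.
Position 3: Rilur has z, Gamek has t. Taking the neighbouring segments as reconstructed: Rilur z could go back to *d or *z or *y; Gamek t could go back to *t or *d — the one source consistent with every daughter is *d.
Verify the candidate proto-form against each daughter:
Rilur: *tadug > tazug > tazuk  (by intervocalic lenition, final devoicing)
Gamek: start from *tadug.
  rule 1 (unconditioned shift): tadug → tatug
  rule 2: no change — tatug
  rule 3 (vowel merger): tatug → tetug
  rule 4: no change — tetug
  ⇒ Gamek tetug
Only *tadug yields all of Rilur tazuk, Gamek tetug.

*tadug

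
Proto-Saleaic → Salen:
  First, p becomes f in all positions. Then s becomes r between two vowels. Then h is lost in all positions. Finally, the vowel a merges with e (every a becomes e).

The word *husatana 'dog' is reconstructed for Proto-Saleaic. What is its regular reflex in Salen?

uretene

Salen: start from *husatana.
  rule 1: no change — husatana
  rule 2 (rhotacism): husatana → huratana
  rule 3 (h-loss): huratana → uratana
  rule 4 (vowel merger): uratana → uretene
  ⇒ Salen uretene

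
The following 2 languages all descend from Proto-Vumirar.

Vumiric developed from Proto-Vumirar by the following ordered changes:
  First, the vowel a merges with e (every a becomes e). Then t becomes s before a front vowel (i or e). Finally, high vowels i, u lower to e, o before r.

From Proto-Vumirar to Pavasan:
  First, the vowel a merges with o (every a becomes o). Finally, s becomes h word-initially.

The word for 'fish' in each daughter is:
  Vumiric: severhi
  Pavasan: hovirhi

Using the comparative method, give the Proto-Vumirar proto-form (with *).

Position 4: Vumiric has e, Pavasan has i. Pavasan preserves i here (none of its changes turn any other segment into i), so the proto-segment is *i.
Position 1: Vumiric has s, Pavasan has h. Taking the neighbouring segments as reconstructed: Vumiric s could go back to *t or *s; Pavasan h could go back to *s or *h — the one source consistent with every daughter is *s.
Position 2: Vumiric has e, Pavasan has o. Taking the neighbouring segments as reconstructed: Vumiric e could go back to *a or *e; Pavasan o could go back to *a or *o — the one source consistent with every daughter is *a.
Continuing position by position gives *savirhi; check it forward:
Vumiric: *savirhi > sevirhi > severhi  (by vowel merger, pre-rhotic lowering)
Pavasan: *savirhi > sovirhi > hovirhi  (by vowel merger, debuccalisation)
No other proto-form is consistent with every reflex, so the reconstruction is *savirhi.

*savirhi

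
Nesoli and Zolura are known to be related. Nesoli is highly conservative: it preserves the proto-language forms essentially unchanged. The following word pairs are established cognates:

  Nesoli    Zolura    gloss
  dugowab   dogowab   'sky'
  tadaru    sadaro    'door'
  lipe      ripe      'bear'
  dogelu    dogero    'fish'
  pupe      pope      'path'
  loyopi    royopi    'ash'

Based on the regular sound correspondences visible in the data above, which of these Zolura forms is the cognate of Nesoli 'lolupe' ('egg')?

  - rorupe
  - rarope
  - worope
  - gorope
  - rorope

loyopi ~ royopi — Nesoli l corresponds to Zolura r word-initially before a back vowel.
dogelu ~ dogero — Nesoli l corresponds to Zolura r between vowels (before a back vowel).
pupe ~ pope — Nesoli u corresponds to Zolura o after a consonant, before a labial obstruent.
Applying these to Nesoli 'lolupe':
  lolupe → rolupe   (l→r word-initially before a back vowel)
  rolupe → rorupe   (l→r between vowels (before a back vowel))
  rorupe → rorope   (u→o after a consonant, before a labial obstruent)
So the Zolura cognate is 'rorope'.

rorope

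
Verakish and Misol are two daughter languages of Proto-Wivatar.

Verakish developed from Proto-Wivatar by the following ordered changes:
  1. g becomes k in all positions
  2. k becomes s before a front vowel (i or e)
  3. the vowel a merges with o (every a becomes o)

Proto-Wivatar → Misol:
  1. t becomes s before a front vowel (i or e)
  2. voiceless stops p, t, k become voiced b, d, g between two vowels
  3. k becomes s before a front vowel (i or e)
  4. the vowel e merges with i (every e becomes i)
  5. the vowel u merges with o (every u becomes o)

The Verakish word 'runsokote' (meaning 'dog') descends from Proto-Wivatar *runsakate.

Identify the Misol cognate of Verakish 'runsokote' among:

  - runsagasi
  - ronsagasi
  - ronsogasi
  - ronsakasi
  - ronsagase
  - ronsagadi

Misol: start from *runsakate.
  rule 1 (palatalisation): runsakate → runsakase
  rule 2 (intervocalic voicing): runsakase → runsagase
  rule 3: no change — runsagase
  rule 4 (vowel merger): runsagase → runsagasi
  rule 5 (vowel merger): runsagasi → ronsagasi
  ⇒ Misol ronsagasi

ronsagasi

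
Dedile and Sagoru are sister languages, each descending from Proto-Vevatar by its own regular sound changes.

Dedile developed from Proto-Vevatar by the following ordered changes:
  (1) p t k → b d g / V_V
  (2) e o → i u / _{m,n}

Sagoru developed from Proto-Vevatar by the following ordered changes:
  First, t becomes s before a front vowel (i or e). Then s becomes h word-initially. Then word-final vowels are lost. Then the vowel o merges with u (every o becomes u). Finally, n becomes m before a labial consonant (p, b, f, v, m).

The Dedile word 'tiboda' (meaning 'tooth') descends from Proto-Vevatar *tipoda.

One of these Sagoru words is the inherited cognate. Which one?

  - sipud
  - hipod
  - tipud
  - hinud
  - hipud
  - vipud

Sagoru: *tipoda
  tipoda → sipoda   [palatalisation]
  sipoda → hipoda   [debuccalisation]
  hipoda → hipod   [apocope]
  hipod → hipud   [vowel merger]
  hipud (rule 5 does not apply)
  giving Sagoru hipud.
The other candidates each miss or misapply at least one Sagoru change.

hipud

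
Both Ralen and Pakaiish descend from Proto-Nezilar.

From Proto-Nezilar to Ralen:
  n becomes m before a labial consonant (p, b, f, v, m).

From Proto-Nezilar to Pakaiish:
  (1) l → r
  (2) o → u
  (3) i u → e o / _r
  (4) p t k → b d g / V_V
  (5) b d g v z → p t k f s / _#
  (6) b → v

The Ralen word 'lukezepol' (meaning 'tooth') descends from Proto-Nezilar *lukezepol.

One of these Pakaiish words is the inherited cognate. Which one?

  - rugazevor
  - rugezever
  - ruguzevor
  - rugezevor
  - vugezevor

rugezevor

Pakaiish: *lukezepol
  lukezepol → rukezepor   [unconditioned shift]
  rukezepor → rukezepur   [vowel merger]
  rukezepur → rukezepor   [pre-rhotic lowering]
  rukezepor → rugezebor   [intervocalic voicing]
  rugezebor (rule 5 does not apply)
  rugezebor → rugezevor   [unconditioned shift]
  giving Pakaiish rugezevor.
Among the options, 'rugezevor' alone shows every Pakaiish change applied in order.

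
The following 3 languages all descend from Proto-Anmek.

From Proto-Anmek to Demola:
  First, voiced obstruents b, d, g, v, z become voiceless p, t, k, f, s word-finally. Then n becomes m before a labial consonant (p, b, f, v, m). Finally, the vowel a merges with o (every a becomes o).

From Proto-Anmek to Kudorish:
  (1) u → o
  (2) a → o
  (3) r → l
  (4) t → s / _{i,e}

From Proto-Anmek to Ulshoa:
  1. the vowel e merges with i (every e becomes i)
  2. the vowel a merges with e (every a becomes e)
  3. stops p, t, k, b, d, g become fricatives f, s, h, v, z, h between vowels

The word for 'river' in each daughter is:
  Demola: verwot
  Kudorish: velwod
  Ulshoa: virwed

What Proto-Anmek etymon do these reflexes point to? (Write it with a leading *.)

Position 2: Demola has e, Kudorish has e, Ulshoa has i. Demola preserves e here (none of its changes turn any other segment into e), so the proto-segment is *e.
Position 6: Demola has t, Kudorish has d, Ulshoa has d. Kudorish preserves d here (none of its changes turn any other segment into d), so the proto-segment is *d.
This points to *verwad. Verify forward in each daughter:
Demola: *verwad
  verwad → verwat   [final devoicing]
  verwat (rule 2 does not apply)
  verwat → verwot   [vowel merger]
  giving Demola verwot.
Kudorish: start from *verwad.
  rule 1: no change — verwad
  rule 2 (vowel merger): verwad → verwod
  rule 3 (unconditioned shift): verwod → velwod
  rule 4: no change — velwod
  ⇒ Kudorish velwod
Ulshoa: *verwad
  verwad → virwad   [vowel merger]
  virwad → virwed   [vowel merger]
  virwed (rule 3 does not apply)
  giving Ulshoa virwed.
No other proto-form is consistent with every reflex, so the reconstruction is *verwad.

*verwad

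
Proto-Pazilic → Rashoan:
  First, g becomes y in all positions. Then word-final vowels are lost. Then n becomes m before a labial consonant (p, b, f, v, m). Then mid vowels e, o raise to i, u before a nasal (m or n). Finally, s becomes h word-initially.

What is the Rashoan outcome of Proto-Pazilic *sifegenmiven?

Rashoan: *sifegenmiven > sifeyenmiven > sifeyemmiven > sifeyimmivin > hifeyimmivin  (by unconditioned shift, nasal place assimilation, pre-nasal raising, debuccalisation)

hifeyimmivin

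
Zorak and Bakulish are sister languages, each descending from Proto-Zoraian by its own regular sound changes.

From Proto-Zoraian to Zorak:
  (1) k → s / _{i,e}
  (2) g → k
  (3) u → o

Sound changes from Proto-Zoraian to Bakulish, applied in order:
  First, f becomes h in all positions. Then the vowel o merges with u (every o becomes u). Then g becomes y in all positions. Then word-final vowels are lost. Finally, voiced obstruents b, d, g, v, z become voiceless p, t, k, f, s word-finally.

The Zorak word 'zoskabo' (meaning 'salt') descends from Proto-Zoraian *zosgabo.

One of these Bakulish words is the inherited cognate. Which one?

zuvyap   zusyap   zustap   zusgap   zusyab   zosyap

Bakulish: *zosgabo
  zosgabo (rule 1 does not apply)
  zosgabo → zusgabu   [vowel merger]
  zusgabu → zusyabu   [unconditioned shift]
  zusyabu → zusyab   [apocope]
  zusyab → zusyap   [final devoicing]
  giving Bakulish zusyap.
The other candidates each miss or misapply at least one Bakulish change.

zusyap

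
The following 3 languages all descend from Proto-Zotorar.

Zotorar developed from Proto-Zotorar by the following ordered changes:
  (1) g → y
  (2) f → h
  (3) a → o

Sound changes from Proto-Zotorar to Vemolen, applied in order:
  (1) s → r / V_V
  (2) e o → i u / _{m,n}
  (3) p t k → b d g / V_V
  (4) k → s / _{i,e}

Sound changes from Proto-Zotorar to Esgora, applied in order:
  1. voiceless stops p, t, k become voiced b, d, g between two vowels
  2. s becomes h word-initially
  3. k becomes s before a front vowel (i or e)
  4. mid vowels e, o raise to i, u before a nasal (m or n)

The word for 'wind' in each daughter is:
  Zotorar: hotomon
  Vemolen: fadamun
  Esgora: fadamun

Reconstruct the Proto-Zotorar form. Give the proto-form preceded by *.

Position 3: Zotorar has t, Vemolen has d, Esgora has d. Zotorar preserves t here (none of its changes turn any other segment into t), so the proto-segment is *t.
Position 1: Zotorar has h, Vemolen has f, Esgora has f. Vemolen preserves f here (none of its changes turn any other segment into f), so the proto-segment is *f.
Position 6: Zotorar has o, Vemolen has u, Esgora has u. Taking the neighbouring segments as reconstructed: Zotorar o could go back to *a or *o; Vemolen u could go back to *o or *u; Esgora u could go back to *o or *u — the one source consistent with every daughter is *o.
This points to *fatamon. Verify forward in each daughter:
Zotorar: *fatamon > hatamon > hotomon  (by unconditioned shift, vowel merger)
Vemolen: start from *fatamon.
  rule 1: no change — fatamon
  rule 2 (pre-nasal raising): fatamon → fatamun
  rule 3 (intervocalic voicing): fatamun → fadamun
  rule 4: no change — fadamun
  ⇒ Vemolen fadamun
Esgora: start from *fatamon.
  rule 1 (intervocalic voicing): fatamon → fadamon
  rule 2: no change — fadamon
  rule 3: no change — fadamon
  rule 4 (pre-nasal raising): fadamon → fadamun
  ⇒ Esgora fadamun
No other proto-form is consistent with every reflex, so the reconstruction is *fatamon.

*fatamon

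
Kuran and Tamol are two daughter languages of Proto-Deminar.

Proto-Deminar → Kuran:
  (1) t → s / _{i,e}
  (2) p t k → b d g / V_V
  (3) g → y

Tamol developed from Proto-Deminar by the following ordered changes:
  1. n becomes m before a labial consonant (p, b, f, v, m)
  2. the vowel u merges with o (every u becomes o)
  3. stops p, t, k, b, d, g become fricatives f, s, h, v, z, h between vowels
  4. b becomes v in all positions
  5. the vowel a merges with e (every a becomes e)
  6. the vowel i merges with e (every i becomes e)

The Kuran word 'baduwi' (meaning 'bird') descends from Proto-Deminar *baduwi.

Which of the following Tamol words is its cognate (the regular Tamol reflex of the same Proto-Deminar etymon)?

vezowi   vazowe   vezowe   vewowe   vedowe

Tamol: *baduwi
  baduwi (rule 1 does not apply)
  baduwi → badowi   [vowel merger]
  badowi → bazowi   [intervocalic lenition]
  bazowi → vazowi   [unconditioned shift]
  vazowi → vezowi   [vowel merger]
  vezowi → vezowe   [vowel merger]
  giving Tamol vezowe.
Only 'vezowe' matches the regular Tamol development of *baduwi.

vezowe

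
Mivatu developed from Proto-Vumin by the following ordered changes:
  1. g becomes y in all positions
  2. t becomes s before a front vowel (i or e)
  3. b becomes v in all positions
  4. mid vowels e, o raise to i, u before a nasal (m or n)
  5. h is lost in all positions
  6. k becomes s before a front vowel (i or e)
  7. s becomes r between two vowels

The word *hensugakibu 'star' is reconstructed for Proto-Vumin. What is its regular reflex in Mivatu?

Mivatu: start from *hensugakibu.
  rule 1 (unconditioned shift): hensugakibu → hensuyakibu
  rule 2: no change — hensuyakibu
  rule 3 (unconditioned shift): hensuyakibu → hensuyakivu
  rule 4 (pre-nasal raising): hensuyakivu → hinsuyakivu
  rule 5 (h-loss): hinsuyakivu → insuyakivu
  rule 6 (palatalisation): insuyakivu → insuyasivu
  rule 7 (rhotacism): insuyasivu → insuyarivu
  ⇒ Mivatu insuyarivu

insuyarivu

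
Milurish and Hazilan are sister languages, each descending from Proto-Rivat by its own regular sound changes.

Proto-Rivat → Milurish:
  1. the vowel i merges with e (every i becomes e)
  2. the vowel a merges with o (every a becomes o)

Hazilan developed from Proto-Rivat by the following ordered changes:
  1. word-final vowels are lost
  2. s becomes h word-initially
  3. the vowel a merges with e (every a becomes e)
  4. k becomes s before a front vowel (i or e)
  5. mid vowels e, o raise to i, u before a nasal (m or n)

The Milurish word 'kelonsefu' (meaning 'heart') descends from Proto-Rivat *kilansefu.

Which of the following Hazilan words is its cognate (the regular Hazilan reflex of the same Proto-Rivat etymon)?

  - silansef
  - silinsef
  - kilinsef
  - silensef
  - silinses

Hazilan: start from *kilansefu.
  rule 1 (apocope): kilansefu → kilansef
  rule 2: no change — kilansef
  rule 3 (vowel merger): kilansef → kilensef
  rule 4 (palatalisation): kilensef → silensef
  rule 5 (pre-nasal raising): silensef → silinsef
  ⇒ Hazilan silinsef
Among the options, 'silinsef' alone shows every Hazilan change applied in order.

silinsef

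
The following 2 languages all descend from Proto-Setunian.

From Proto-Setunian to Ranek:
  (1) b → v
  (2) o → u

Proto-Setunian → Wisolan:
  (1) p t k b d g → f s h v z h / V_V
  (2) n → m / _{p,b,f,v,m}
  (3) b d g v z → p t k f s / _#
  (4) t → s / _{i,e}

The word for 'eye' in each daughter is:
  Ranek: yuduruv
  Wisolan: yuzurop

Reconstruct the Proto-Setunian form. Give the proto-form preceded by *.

Position 7: Ranek has v, Wisolan has p. Taking the neighbouring segments as reconstructed: Ranek v could go back to *b or *v; Wisolan p could go back to *p or *b — the one source consistent with every daughter is *b.
Position 6: Ranek has u, Wisolan has o. Wisolan preserves o here (none of its changes turn any other segment into o), so the proto-segment is *o.
Continuing position by position gives *yudurob; check it forward:
Ranek: start from *yudurob.
  rule 1 (unconditioned shift): yudurob → yudurov
  rule 2 (vowel merger): yudurov → yuduruv
  ⇒ Ranek yuduruv
Wisolan: *yudurob
  yudurob → yuzurob   [intervocalic lenition]
  yuzurob (rule 2 does not apply)
  yuzurob → yuzurop   [final devoicing]
  yuzurop (rule 4 does not apply)
  giving Wisolan yuzurop.
*yudurob is the unique common source.

*yudurob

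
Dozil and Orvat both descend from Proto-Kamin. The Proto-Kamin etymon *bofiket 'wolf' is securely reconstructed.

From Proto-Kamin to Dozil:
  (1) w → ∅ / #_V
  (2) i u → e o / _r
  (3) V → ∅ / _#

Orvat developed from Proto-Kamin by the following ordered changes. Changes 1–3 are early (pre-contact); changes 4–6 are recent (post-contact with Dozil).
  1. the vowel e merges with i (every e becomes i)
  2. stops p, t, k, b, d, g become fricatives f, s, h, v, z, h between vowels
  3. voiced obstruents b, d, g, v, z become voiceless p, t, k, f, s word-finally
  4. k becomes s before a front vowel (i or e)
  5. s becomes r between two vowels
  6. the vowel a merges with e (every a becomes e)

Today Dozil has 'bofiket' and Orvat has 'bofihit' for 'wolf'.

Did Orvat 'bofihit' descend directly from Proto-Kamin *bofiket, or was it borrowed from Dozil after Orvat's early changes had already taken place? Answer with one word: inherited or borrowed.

inherited

If inherited, *bofiket would pass through all of Orvat's changes:
Orvat: start from *bofiket.
  rule 1 (vowel merger): bofiket → bofikit
  rule 2 (intervocalic lenition): bofikit → bofihit
  rule 3: no change — bofihit
  rule 4: no change — bofihit
  rule 5: no change — bofihit
  rule 6: no change — bofihit
  ⇒ Orvat bofihit
If borrowed from Dozil 'bofiket' after the early changes, it would undergo only the recent ones:
  rule 4 (palatalisation): bofiket → bofiset
  rule 5 (rhotacism): bofiset → bofiret
  rule 6 (vowel merger): no change (bofiret)
  ⇒ as a loan: bofiret
Orvat 'bofihit' matches the inherited outcome exactly, so it is an inherited cognate, not a loan.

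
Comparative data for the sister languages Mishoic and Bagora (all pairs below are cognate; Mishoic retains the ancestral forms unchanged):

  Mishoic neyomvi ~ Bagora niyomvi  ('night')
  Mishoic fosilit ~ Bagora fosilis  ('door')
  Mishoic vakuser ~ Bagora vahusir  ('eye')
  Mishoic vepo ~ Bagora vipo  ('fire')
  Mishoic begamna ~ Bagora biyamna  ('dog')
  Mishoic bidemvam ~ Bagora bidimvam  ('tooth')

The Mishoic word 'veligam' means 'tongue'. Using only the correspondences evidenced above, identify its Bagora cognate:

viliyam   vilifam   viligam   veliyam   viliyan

viliyam

neyomvi ~ niyomvi, begamna ~ biyamna — Mishoic e corresponds to Bagora i after a consonant, before a consonant other than r, m, n, p, b, f, v.
begamna ~ biyamna — Mishoic g corresponds to Bagora y between vowels (before a back vowel).
Applying these to Mishoic 'veligam':
  veligam → viligam   (e→i after a consonant, before a consonant other than r, m, n, p, b, f, v)
  viligam → viliyam   (g→y between vowels (before a back vowel))
So the Bagora cognate is 'viliyam'.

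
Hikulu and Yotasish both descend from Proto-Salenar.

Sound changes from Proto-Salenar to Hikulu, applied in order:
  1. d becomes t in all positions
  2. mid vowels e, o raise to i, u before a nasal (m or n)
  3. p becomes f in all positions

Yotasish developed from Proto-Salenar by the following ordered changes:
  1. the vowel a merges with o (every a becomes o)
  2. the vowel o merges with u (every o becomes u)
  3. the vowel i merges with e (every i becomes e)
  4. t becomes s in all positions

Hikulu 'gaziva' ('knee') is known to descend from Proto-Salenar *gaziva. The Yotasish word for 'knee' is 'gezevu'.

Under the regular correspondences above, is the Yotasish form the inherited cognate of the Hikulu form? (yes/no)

no

Derive the expected Yotasish reflex of *gaziva:
Yotasish: *gaziva > gozivo > guzivu > guzevu  (by vowel merger, vowel merger, vowel merger)
The regular Yotasish reflex would be 'guzevu', but the attested form is 'gezevu'. The correspondence is irregular, so they are not cognates (the Yotasish form has a different source).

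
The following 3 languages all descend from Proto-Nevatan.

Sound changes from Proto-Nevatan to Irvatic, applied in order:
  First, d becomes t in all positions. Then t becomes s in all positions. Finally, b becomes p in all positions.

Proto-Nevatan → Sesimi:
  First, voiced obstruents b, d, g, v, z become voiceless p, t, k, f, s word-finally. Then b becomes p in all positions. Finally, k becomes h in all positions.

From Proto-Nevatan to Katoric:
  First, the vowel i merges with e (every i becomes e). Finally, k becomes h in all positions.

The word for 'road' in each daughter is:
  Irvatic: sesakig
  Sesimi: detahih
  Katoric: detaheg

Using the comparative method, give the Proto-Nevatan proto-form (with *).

*detakig

Position 6: Irvatic has i, Sesimi has i, Katoric has e. Irvatic preserves i here (none of its changes turn any other segment into i), so the proto-segment is *i.
Position 1: Irvatic has s, Sesimi has d, Katoric has d. Sesimi preserves d here (none of its changes turn any other segment into d), so the proto-segment is *d.
Verify the candidate proto-form against each daughter:
Irvatic: *detakig
  detakig → tetakig   [unconditioned shift]
  tetakig → sesakig   [unconditioned shift]
  sesakig (rule 3 does not apply)
  giving Irvatic sesakig.
Sesimi: *detakig > detakik > detahih  (by final devoicing, unconditioned shift)
Katoric: start from *detakig.
  rule 1 (vowel merger): detakig → detakeg
  rule 2 (unconditioned shift): detakeg → detaheg
  ⇒ Katoric detaheg
*detakig is the unique common source.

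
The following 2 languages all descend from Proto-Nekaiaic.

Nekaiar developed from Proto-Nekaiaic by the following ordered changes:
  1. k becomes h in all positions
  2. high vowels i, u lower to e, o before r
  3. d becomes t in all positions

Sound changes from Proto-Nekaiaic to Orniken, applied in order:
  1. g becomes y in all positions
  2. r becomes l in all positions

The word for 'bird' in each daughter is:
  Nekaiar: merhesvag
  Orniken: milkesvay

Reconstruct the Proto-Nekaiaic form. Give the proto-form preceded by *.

*mirkesvag

Position 4: Nekaiar has h, Orniken has k. Orniken preserves k here (none of its changes turn any other segment into k), so the proto-segment is *k.
Position 2: Nekaiar has e, Orniken has i. Orniken preserves i here (none of its changes turn any other segment into i), so the proto-segment is *i.
Position 3: Nekaiar has r, Orniken has l. Nekaiar preserves r here (none of its changes turn any other segment into r), so the proto-segment is *r.
Verify the candidate proto-form against each daughter:
Nekaiar: start from *mirkesvag.
  rule 1 (unconditioned shift): mirkesvag → mirhesvag
  rule 2 (pre-rhotic lowering): mirhesvag → merhesvag
  rule 3: no change — merhesvag
  ⇒ Nekaiar merhesvag
Orniken: *mirkesvag > mirkesvay > milkesvay  (by unconditioned shift, unconditioned shift)
*mirkesvag is the unique common source.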